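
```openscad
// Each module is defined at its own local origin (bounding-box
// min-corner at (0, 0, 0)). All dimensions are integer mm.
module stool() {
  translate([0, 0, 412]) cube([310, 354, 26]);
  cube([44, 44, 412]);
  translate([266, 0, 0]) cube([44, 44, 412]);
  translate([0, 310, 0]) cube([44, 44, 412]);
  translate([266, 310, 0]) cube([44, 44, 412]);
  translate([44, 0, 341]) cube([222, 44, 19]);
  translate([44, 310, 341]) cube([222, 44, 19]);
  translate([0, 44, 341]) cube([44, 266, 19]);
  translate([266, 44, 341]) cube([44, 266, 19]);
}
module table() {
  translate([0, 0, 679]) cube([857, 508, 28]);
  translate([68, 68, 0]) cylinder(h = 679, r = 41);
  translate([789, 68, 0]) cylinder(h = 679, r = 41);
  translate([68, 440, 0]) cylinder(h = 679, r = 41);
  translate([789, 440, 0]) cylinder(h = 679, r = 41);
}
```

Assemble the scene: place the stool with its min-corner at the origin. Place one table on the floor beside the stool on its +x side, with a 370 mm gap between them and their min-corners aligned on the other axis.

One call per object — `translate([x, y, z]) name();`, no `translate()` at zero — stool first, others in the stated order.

stool();
translate([680, 0, 0]) table();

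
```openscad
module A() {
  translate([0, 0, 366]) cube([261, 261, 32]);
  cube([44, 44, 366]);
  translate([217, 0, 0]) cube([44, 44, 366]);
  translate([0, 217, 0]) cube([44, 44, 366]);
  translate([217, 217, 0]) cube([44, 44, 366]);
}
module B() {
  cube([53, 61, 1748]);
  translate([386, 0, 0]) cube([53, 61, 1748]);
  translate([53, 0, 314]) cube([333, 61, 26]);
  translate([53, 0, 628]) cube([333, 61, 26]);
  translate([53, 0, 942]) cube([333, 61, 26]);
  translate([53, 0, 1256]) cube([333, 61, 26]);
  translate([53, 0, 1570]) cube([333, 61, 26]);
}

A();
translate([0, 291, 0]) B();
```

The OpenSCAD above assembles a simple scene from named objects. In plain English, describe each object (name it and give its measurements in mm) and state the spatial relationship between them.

A is a four-legged stool. The seat is a 261×261×32 mm slab whose top surface is at z = 398 mm; four square legs, each 44×44 mm in cross-section, run from the floor (z = 0) to the underside of the seat, each flush with a corner of the seat.

B is a straight ladder. Two 53×61 mm vertical rails, 1748 mm tall, stand 439 mm apart (outside-to-outside) with their front faces coplanar on the −y side. 5 rungs, each 61 mm deep and 26 mm tall, span between the inner faces of the rails, front faces flush with the rails. The lowest rung's underside is at z = 314 mm and rungs are spaced 314 mm apart (underside to underside).

The ladder is on the floor beside the stool on its +y side.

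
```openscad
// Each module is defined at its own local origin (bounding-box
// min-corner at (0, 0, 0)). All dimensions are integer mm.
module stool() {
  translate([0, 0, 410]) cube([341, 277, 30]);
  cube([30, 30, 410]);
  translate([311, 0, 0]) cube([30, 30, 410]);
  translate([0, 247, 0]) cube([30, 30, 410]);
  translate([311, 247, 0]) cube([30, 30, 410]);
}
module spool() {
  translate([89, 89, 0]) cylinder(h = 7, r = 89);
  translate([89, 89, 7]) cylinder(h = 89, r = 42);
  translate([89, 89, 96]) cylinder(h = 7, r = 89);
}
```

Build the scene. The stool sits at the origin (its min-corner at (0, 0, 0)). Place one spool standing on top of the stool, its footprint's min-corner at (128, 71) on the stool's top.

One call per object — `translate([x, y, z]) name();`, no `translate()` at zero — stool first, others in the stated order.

stool();
translate([128, 71, 440]) spool();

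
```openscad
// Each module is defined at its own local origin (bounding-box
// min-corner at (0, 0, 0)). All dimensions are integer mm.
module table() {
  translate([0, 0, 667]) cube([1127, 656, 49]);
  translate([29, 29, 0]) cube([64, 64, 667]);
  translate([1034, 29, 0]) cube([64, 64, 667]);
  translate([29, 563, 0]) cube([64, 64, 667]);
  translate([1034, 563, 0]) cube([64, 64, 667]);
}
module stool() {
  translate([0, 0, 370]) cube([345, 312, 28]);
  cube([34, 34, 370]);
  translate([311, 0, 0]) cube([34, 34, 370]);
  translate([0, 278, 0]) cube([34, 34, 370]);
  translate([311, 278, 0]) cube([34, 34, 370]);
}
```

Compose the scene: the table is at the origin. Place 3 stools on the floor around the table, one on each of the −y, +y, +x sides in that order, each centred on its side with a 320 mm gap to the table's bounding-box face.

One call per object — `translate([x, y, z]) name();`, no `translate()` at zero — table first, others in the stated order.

table();
translate([391, -632, 0]) stool();
translate([391, 976, 0]) stool();
translate([1447, 172, 0]) stool();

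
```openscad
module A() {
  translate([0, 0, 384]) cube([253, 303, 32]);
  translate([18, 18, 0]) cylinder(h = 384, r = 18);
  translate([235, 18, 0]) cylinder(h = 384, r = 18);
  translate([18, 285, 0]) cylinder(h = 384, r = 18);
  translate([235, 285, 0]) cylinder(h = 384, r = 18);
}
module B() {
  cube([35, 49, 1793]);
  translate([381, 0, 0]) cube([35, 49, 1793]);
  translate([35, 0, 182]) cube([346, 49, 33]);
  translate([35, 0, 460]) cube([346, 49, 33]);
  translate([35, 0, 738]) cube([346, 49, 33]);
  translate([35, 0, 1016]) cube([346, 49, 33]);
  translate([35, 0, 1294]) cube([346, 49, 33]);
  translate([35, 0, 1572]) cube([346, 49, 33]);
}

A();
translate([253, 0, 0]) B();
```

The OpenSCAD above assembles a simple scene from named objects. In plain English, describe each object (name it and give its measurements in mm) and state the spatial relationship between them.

A is a four-legged stool. The seat is a 253×303×32 mm slab whose top surface is at z = 416 mm; four round legs, each 36 mm in diameter, run from the floor (z = 0) to the underside of the seat, each leg's axis is inset half a diameter from the nearest pair of seat edges (so the leg's bounding box is flush with the corner).

B is a straight ladder. Two 35×49 mm vertical rails, 1793 mm tall, stand 416 mm apart (outside-to-outside) with their front faces coplanar on the −y side. 6 rungs, each 49 mm deep and 33 mm tall, span between the inner faces of the rails, front faces flush with the rails. The lowest rung's underside is at z = 182 mm and rungs are spaced 278 mm apart (underside to underside).

The ladder is against the stool's +x side, with their −y faces flush.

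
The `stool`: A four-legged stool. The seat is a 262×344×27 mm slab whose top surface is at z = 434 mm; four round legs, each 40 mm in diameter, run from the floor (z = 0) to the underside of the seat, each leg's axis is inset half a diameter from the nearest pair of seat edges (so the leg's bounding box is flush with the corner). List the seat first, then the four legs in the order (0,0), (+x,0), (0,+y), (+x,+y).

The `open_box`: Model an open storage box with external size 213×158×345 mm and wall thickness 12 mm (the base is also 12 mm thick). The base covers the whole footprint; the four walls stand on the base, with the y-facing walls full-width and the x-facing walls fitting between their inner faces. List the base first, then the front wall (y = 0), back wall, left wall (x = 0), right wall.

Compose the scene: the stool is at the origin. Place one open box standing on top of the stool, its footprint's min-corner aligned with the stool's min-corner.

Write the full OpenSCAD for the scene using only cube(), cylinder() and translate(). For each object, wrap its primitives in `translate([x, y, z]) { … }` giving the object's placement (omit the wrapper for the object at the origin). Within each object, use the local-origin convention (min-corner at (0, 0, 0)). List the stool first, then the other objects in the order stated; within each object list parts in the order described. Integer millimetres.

translate([0, 0, 407]) cube([262, 344, 27]);
translate([20, 20, 0]) cylinder(h = 407, r = 20);
translate([242, 20, 0]) cylinder(h = 407, r = 20);
translate([20, 324, 0]) cylinder(h = 407, r = 20);
translate([242, 324, 0]) cylinder(h = 407, r = 20);
translate([0, 0, 434]) {
  cube([213, 158, 12]);
  translate([0, 0, 12]) cube([213, 12, 333]);
  translate([0, 146, 12]) cube([213, 12, 333]);
  translate([0, 12, 12]) cube([12, 134, 333]);
  translate([201, 12, 12]) cube([12, 134, 333]);
}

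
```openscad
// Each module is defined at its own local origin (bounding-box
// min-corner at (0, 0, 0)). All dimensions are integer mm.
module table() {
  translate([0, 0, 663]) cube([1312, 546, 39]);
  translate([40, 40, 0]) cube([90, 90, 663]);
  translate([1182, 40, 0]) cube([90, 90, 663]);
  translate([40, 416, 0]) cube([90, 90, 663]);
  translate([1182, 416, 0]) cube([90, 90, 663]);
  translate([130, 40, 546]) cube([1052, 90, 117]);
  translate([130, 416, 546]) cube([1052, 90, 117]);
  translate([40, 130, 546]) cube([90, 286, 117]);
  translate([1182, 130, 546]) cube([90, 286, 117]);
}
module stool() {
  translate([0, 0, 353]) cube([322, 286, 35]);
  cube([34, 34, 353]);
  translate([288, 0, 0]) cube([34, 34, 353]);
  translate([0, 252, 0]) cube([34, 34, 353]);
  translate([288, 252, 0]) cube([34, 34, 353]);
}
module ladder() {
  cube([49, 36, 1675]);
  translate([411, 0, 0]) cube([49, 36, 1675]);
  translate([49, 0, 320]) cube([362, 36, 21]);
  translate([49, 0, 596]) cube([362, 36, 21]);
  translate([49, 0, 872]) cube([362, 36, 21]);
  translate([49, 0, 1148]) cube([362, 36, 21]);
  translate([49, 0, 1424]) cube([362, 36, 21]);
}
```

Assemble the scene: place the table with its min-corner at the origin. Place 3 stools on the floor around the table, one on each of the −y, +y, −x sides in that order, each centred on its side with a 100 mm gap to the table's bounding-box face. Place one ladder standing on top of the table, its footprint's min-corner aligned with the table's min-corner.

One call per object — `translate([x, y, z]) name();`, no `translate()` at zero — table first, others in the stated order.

table();
translate([495, -386, 0]) stool();
translate([495, 646, 0]) stool();
translate([-422, 130, 0]) stool();
translate([0, 0, 702]) ladder();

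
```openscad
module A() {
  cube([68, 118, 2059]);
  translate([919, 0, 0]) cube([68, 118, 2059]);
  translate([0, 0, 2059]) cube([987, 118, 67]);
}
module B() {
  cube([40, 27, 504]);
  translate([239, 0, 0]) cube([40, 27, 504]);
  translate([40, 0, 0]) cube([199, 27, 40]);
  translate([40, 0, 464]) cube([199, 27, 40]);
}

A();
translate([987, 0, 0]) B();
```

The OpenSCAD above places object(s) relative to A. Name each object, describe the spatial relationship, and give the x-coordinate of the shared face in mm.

A is a door frame. B is a picture frame. The picture frame is against the door frame's +x side, with their −y faces flush. The x-coordinate of the shared face is 987 mm.

The door frame's +x face and the picture frame's −x face are both at x = 987 mm.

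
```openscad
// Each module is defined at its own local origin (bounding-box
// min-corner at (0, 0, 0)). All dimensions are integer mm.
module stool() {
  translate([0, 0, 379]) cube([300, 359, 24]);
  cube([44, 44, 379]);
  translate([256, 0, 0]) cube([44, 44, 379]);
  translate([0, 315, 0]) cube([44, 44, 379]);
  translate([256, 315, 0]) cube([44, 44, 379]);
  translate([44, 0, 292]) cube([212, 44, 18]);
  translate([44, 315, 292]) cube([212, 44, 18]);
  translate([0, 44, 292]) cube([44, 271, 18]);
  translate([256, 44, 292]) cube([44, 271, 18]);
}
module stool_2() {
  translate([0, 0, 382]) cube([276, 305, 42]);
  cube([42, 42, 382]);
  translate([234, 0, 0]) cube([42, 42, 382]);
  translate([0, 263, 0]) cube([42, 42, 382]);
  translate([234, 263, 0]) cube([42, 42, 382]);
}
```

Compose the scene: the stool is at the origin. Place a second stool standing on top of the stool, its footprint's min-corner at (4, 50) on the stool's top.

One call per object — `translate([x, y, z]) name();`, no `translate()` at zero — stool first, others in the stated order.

stool();
translate([4, 50, 403]) stool_2();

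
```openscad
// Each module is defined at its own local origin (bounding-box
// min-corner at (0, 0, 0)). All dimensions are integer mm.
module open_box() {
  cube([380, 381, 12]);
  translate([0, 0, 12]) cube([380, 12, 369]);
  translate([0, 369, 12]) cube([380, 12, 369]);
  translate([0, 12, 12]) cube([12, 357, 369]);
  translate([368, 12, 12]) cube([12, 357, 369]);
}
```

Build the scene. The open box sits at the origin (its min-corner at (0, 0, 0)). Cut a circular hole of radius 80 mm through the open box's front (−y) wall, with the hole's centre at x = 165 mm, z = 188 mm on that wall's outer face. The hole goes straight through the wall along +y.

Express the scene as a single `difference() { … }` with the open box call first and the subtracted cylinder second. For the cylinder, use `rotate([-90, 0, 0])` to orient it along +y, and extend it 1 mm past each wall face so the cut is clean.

difference() {
  open_box();
  translate([165, -1, 188]) rotate([-90, 0, 0]) cylinder(h = 14, r = 80);
}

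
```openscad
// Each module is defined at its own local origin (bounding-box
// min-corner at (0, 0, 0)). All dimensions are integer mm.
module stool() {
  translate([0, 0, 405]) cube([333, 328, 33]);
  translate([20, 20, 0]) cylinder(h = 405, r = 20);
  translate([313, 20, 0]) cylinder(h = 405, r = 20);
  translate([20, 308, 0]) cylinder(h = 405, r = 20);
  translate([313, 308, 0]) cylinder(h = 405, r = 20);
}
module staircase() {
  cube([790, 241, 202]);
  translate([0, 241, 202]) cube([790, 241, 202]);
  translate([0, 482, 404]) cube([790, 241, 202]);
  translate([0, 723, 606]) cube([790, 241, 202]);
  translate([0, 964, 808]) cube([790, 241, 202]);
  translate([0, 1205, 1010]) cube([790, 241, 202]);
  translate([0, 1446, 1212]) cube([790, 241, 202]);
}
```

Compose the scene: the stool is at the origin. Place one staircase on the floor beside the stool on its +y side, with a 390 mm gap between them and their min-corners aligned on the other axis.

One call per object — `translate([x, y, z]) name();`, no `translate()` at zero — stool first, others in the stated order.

stool();
translate([0, 718, 0]) staircase();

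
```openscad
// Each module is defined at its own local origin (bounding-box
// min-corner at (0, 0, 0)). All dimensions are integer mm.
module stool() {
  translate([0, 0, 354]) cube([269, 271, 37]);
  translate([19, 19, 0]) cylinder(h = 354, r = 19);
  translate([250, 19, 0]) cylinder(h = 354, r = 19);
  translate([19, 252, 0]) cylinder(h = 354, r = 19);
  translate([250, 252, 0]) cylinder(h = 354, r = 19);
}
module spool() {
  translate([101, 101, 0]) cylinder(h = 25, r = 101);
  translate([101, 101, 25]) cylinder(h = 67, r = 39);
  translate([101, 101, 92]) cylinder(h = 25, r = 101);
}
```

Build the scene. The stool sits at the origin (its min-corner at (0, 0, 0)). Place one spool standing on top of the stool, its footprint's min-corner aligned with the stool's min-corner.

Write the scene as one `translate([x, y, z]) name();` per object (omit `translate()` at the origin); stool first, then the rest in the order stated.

stool();
translate([0, 0, 391]) spool();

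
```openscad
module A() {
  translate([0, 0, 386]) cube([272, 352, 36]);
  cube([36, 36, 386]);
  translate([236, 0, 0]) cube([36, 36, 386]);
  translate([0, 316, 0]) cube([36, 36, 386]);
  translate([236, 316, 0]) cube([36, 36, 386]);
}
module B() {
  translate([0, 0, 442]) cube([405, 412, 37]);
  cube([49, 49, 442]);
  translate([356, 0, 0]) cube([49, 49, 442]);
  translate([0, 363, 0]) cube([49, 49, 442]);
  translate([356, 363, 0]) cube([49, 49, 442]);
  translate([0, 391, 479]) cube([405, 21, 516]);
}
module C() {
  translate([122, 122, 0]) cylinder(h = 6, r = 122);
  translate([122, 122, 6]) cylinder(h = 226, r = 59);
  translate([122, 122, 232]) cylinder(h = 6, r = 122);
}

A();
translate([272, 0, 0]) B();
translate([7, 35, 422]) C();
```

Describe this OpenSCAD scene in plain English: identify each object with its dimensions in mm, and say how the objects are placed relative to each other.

A is a four-legged stool. The seat is a 272×352×36 mm slab whose top surface is at z = 422 mm; four square legs, each 36×36 mm in cross-section, run from the floor (z = 0) to the underside of the seat, each flush with a corner of the seat.

B is a chair. The seat is a 405×412×37 mm slab with its top at z = 479 mm, on four 49×49 mm corner legs (flush with the seat edges, standing on z = 0). A flat backrest 21 mm thick, 516 mm tall, spans the full seat width and rises from the seat top along its +y edge, rear face flush with the rear of the seat.

C is a spool: two coaxial disc flanges of radius 122 mm and thickness 6 mm, joined by a core cylinder of radius 59 mm and height 226 mm. The lower flange rests on z = 0 and the three cylinders share a vertical axis.

The chair is against the stool's +x side, with their −y faces flush. The spool is on top of the stool.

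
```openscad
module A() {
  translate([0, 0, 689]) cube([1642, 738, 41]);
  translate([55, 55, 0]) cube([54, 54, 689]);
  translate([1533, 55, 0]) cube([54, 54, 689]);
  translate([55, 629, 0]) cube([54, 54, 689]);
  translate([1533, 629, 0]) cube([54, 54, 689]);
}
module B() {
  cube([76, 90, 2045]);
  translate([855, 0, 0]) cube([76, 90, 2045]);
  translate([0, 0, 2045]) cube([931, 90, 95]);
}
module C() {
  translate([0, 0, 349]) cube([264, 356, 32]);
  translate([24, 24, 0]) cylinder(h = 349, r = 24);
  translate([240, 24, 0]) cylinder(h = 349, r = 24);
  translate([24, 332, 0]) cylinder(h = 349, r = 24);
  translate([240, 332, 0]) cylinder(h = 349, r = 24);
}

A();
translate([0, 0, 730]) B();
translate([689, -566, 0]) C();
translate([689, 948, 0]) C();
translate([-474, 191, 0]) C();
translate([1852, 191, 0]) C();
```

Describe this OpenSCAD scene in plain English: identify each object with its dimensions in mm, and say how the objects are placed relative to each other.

A is a table with a 1642×738 mm rectangular top, 41 mm thick, top surface at z = 730 mm, supported by four 54×54 mm square legs, each inset 55 mm from the nearest pair of top edges, running from the floor.

B is a rectangular door frame: two vertical jambs of 76×90 mm section, 2045 mm tall, with a clear opening 779 mm wide between their inner faces. A header 95 mm tall and 90 mm deep lies on top of the jambs and spans the full outside width.

C is a four-legged stool. The seat is 264×356 mm, 32 mm thick, top at z = 381 mm. It stands on four round legs, each 48 mm in diameter, from z = 0 to the seat underside, each leg's axis is inset half a diameter from the nearest pair of seat edges (so the leg's bounding box is flush with the corner).

The door frame is on top of the table. Four stools sit around the table at the −y, +y, −x, +x sides.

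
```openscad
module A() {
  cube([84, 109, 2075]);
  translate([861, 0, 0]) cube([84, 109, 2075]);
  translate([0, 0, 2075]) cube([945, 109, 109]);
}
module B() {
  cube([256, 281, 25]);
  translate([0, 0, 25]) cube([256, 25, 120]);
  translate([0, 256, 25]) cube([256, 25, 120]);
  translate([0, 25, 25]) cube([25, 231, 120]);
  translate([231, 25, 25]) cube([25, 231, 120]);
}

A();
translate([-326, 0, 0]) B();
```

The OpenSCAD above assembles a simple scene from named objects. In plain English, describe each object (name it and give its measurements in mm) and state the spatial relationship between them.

A is a rectangular door frame: two vertical jambs of 84×109 mm section, 2075 mm tall, with a clear opening 777 mm wide between their inner faces. A header 109 mm tall and 109 mm deep lies on top of the jambs and spans the full outside width.

B is an open-topped rectangular box: outside dimensions 256×281×145 mm, with a uniform wall and base thickness of 25 mm. The base is a full 256×281 slab on the floor; four walls sit on top of the base. The front and back walls (the −y and +y sides) span the full width; the two side walls fit between them.

The open box is on the floor beside the door frame on its −x side.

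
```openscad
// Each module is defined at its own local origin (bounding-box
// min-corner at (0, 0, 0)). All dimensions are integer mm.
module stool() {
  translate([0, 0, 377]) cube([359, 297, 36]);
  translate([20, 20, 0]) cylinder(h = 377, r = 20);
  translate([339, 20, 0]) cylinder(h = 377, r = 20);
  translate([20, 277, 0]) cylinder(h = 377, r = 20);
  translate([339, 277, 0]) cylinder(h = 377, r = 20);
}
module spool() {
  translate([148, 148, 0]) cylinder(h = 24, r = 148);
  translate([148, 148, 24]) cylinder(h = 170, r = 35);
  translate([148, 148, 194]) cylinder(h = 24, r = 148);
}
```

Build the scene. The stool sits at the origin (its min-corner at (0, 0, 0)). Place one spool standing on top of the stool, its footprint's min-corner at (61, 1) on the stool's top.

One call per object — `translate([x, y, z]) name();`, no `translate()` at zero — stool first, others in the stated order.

stool();
translate([61, 1, 413]) spool();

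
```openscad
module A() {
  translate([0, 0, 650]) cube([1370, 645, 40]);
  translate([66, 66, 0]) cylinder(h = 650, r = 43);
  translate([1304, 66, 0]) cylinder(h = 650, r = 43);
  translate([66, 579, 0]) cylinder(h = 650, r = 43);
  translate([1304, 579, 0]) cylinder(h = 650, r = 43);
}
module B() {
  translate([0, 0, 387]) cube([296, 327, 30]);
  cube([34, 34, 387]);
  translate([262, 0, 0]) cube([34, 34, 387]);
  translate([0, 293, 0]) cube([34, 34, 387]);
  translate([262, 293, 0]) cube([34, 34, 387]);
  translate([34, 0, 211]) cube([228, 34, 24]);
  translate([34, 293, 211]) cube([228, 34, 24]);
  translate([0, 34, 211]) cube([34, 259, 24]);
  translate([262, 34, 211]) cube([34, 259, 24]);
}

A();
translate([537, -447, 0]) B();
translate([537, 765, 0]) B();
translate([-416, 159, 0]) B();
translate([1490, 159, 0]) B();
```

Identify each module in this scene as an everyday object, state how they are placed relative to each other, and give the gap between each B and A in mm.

Each stool's nearest face is 120 mm from the table's bounding box.

A is a table. B is a stool. Four stools sit around the table at the −y, +y, −x, +x sides. The gap between each stool and the table is 120 mm.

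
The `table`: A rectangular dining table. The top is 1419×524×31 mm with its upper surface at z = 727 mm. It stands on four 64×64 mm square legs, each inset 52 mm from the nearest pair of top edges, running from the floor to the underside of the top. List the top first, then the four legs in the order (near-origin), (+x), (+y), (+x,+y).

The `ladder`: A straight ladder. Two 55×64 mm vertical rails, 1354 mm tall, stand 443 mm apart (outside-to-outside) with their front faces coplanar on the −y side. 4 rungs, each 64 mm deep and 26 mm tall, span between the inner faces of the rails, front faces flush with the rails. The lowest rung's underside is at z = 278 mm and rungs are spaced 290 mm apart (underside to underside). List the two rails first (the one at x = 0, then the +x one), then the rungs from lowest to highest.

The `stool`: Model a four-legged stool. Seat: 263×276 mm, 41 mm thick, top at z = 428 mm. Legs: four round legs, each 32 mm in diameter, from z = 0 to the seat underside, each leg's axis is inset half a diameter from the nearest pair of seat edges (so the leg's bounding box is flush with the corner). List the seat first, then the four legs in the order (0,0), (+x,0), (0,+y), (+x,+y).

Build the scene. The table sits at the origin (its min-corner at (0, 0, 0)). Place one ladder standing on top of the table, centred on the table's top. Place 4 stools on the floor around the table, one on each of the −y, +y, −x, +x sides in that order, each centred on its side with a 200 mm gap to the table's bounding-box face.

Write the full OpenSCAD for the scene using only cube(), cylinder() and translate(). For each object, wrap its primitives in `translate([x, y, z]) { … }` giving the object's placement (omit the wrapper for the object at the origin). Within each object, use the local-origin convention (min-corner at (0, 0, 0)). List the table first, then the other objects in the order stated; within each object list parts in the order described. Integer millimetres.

translate([0, 0, 696]) cube([1419, 524, 31]);
translate([52, 52, 0]) cube([64, 64, 696]);
translate([1303, 52, 0]) cube([64, 64, 696]);
translate([52, 408, 0]) cube([64, 64, 696]);
translate([1303, 408, 0]) cube([64, 64, 696]);
translate([488, 230, 727]) {
  cube([55, 64, 1354]);
  translate([388, 0, 0]) cube([55, 64, 1354]);
  translate([55, 0, 278]) cube([333, 64, 26]);
  translate([55, 0, 568]) cube([333, 64, 26]);
  translate([55, 0, 858]) cube([333, 64, 26]);
  translate([55, 0, 1148]) cube([333, 64, 26]);
}
translate([578, -476, 0]) {
  translate([0, 0, 387]) cube([263, 276, 41]);
  translate([16, 16, 0]) cylinder(h = 387, r = 16);
  translate([247, 16, 0]) cylinder(h = 387, r = 16);
  translate([16, 260, 0]) cylinder(h = 387, r = 16);
  translate([247, 260, 0]) cylinder(h = 387, r = 16);
}
translate([578, 724, 0]) {
  translate([0, 0, 387]) cube([263, 276, 41]);
  translate([16, 16, 0]) cylinder(h = 387, r = 16);
  translate([247, 16, 0]) cylinder(h = 387, r = 16);
  translate([16, 260, 0]) cylinder(h = 387, r = 16);
  translate([247, 260, 0]) cylinder(h = 387, r = 16);
}
translate([-463, 124, 0]) {
  translate([0, 0, 387]) cube([263, 276, 41]);
  translate([16, 16, 0]) cylinder(h = 387, r = 16);
  translate([247, 16, 0]) cylinder(h = 387, r = 16);
  translate([16, 260, 0]) cylinder(h = 387, r = 16);
  translate([247, 260, 0]) cylinder(h = 387, r = 16);
}
translate([1619, 124, 0]) {
  translate([0, 0, 387]) cube([263, 276, 41]);
  translate([16, 16, 0]) cylinder(h = 387, r = 16);
  translate([247, 16, 0]) cylinder(h = 387, r = 16);
  translate([16, 260, 0]) cylinder(h = 387, r = 16);
  translate([247, 260, 0]) cylinder(h = 387, r = 16);
}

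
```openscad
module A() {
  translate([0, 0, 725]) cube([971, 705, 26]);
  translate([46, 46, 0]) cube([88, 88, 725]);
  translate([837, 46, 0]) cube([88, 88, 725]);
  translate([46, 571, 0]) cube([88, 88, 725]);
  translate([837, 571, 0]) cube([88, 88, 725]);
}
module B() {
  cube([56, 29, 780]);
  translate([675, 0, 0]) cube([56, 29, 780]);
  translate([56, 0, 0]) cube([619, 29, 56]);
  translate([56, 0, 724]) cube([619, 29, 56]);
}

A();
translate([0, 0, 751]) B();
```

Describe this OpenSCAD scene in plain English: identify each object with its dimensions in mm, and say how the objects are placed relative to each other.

A is a rectangular dining table. The top is 971×705×26 mm with its upper surface at z = 751 mm. It stands on four 88×88 mm square legs, each inset 46 mm from the nearest pair of top edges, running from the floor to the underside of the top.

B is a rectangular picture frame lying in the x–z plane (depth along y). The opening is 619 mm wide (x) by 668 mm tall (z), surrounded by a border 56 mm wide on all four sides. The frame is 29 mm deep and is made of two full-height vertical stiles with two horizontal rails fitted between them.

The picture frame is on top of the table.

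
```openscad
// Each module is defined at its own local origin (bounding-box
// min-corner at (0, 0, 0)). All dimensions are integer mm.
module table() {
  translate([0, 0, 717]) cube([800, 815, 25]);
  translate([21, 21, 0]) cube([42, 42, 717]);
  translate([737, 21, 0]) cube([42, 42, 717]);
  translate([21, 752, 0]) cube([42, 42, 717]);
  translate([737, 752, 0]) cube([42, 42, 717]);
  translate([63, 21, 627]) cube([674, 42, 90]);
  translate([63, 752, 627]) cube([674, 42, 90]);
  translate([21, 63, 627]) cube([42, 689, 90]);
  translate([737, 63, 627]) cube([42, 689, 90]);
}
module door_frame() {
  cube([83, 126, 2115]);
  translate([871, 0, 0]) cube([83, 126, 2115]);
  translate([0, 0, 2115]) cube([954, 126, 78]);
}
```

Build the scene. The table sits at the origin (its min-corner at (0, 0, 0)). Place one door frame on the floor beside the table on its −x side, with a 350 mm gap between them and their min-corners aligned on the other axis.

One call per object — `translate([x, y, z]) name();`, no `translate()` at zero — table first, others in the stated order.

table();
translate([-1304, 0, 0]) door_frame();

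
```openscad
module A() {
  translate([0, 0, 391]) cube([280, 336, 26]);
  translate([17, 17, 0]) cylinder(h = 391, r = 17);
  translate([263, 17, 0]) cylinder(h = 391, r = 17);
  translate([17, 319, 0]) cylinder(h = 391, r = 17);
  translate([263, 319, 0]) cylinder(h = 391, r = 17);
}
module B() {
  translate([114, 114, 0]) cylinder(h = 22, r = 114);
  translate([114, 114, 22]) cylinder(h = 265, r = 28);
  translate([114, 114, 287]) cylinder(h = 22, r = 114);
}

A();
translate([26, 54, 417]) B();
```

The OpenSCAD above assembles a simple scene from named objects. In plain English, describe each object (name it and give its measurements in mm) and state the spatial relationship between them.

A is a simple wooden stool: a rectangular seat 280 mm (x) by 336 mm (y), 26 mm thick, top face at z = 417 mm, on four round legs, each 34 mm in diameter. The legs rest on z = 0, each leg's axis is inset half a diameter from the nearest pair of seat edges (so the leg's bounding box is flush with the corner).

B is a spool: two coaxial disc flanges of radius 114 mm and thickness 22 mm, joined by a core cylinder of radius 28 mm and height 265 mm. The lower flange rests on z = 0 and the three cylinders share a vertical axis.

The spool is on top of the stool, centred.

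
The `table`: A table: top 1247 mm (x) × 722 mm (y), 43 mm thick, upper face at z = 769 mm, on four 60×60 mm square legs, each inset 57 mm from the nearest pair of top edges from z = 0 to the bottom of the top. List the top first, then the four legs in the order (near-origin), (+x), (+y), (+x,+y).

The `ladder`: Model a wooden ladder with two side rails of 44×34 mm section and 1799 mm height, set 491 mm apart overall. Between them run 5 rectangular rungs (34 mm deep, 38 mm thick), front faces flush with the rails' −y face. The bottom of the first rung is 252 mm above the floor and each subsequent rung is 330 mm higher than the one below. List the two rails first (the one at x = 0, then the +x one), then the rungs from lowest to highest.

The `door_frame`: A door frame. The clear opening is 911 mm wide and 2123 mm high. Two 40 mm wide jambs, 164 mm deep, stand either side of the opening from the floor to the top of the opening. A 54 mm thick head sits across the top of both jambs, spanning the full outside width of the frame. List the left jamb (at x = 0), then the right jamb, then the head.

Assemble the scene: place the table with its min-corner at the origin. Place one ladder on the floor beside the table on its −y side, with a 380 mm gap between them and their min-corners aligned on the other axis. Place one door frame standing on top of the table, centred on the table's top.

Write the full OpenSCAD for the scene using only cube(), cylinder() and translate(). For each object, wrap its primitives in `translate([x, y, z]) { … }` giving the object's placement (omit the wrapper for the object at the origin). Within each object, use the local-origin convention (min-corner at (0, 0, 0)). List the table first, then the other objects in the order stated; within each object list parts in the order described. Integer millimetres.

translate([0, 0, 726]) cube([1247, 722, 43]);
translate([57, 57, 0]) cube([60, 60, 726]);
translate([1130, 57, 0]) cube([60, 60, 726]);
translate([57, 605, 0]) cube([60, 60, 726]);
translate([1130, 605, 0]) cube([60, 60, 726]);
translate([0, -414, 0]) {
  cube([44, 34, 1799]);
  translate([447, 0, 0]) cube([44, 34, 1799]);
  translate([44, 0, 252]) cube([403, 34, 38]);
  translate([44, 0, 582]) cube([403, 34, 38]);
  translate([44, 0, 912]) cube([403, 34, 38]);
  translate([44, 0, 1242]) cube([403, 34, 38]);
  translate([44, 0, 1572]) cube([403, 34, 38]);
}
translate([128, 279, 769]) {
  cube([40, 164, 2123]);
  translate([951, 0, 0]) cube([40, 164, 2123]);
  translate([0, 0, 2123]) cube([991, 164, 54]);
}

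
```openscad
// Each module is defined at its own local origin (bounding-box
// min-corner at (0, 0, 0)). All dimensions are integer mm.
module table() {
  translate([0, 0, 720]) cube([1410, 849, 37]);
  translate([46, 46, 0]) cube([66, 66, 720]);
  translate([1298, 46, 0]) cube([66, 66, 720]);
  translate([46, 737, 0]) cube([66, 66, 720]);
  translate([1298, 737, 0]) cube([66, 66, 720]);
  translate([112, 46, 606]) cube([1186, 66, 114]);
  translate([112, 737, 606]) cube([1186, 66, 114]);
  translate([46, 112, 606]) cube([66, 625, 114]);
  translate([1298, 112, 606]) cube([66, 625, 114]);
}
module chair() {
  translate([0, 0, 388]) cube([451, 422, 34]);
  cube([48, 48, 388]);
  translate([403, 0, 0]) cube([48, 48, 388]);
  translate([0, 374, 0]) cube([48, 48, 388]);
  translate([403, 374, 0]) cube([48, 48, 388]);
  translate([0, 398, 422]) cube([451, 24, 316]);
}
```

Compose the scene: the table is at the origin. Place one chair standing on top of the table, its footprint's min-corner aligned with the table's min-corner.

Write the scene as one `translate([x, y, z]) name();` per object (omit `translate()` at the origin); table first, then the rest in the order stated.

table();
translate([0, 0, 757]) chair();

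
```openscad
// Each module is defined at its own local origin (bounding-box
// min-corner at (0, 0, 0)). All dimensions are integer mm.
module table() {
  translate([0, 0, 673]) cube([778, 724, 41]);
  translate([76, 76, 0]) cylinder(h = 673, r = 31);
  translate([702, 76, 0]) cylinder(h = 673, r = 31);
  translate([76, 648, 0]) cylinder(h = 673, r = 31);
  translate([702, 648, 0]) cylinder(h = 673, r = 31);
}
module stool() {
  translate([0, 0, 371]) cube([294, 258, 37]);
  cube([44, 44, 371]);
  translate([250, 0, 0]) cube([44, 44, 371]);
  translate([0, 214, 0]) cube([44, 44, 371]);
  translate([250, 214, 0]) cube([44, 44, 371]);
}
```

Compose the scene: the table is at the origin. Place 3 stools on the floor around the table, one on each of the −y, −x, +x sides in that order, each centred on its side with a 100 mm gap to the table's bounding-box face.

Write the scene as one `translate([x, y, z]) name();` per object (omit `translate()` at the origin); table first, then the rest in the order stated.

table();
translate([242, -358, 0]) stool();
translate([-394, 233, 0]) stool();
translate([878, 233, 0]) stool();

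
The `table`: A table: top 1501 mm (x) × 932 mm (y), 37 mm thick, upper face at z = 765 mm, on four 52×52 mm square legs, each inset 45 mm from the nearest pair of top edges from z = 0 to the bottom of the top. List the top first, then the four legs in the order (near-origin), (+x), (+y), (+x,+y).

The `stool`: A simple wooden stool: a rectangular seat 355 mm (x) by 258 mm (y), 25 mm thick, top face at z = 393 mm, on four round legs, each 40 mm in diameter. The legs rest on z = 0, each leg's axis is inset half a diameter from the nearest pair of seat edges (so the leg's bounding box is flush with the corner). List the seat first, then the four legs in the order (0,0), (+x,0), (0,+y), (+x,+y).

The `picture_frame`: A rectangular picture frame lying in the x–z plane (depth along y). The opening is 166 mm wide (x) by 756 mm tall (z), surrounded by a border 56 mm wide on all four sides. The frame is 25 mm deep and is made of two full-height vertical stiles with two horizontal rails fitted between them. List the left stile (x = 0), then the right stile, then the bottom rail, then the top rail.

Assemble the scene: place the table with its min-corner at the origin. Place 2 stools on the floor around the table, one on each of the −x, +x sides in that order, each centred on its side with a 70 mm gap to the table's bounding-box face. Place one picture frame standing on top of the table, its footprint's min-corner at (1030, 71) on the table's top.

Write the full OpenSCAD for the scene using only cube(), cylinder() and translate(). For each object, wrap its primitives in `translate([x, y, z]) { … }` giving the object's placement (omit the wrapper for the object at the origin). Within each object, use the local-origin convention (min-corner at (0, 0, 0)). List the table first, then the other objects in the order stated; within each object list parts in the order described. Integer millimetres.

translate([0, 0, 728]) cube([1501, 932, 37]);
translate([45, 45, 0]) cube([52, 52, 728]);
translate([1404, 45, 0]) cube([52, 52, 728]);
translate([45, 835, 0]) cube([52, 52, 728]);
translate([1404, 835, 0]) cube([52, 52, 728]);
translate([-425, 337, 0]) {
  translate([0, 0, 368]) cube([355, 258, 25]);
  translate([20, 20, 0]) cylinder(h = 368, r = 20);
  translate([335, 20, 0]) cylinder(h = 368, r = 20);
  translate([20, 238, 0]) cylinder(h = 368, r = 20);
  translate([335, 238, 0]) cylinder(h = 368, r = 20);
}
translate([1571, 337, 0]) {
  translate([0, 0, 368]) cube([355, 258, 25]);
  translate([20, 20, 0]) cylinder(h = 368, r = 20);
  translate([335, 20, 0]) cylinder(h = 368, r = 20);
  translate([20, 238, 0]) cylinder(h = 368, r = 20);
  translate([335, 238, 0]) cylinder(h = 368, r = 20);
}
translate([1030, 71, 765]) {
  cube([56, 25, 868]);
  translate([222, 0, 0]) cube([56, 25, 868]);
  translate([56, 0, 0]) cube([166, 25, 56]);
  translate([56, 0, 812]) cube([166, 25, 56]);
}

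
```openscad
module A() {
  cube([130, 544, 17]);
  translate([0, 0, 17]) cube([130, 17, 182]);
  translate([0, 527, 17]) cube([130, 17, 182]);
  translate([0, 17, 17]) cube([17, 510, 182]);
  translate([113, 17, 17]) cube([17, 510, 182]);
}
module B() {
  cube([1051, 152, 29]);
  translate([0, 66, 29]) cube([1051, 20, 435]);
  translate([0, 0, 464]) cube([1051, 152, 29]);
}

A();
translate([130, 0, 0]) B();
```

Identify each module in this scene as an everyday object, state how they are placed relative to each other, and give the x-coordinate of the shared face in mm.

The open box's +x face and the I-beam's −x face are both at x = 130 mm.

A is an open box. B is an I-beam. The I-beam is against the open box's +x side, with their −y faces flush. The x-coordinate of the shared face is 130 mm.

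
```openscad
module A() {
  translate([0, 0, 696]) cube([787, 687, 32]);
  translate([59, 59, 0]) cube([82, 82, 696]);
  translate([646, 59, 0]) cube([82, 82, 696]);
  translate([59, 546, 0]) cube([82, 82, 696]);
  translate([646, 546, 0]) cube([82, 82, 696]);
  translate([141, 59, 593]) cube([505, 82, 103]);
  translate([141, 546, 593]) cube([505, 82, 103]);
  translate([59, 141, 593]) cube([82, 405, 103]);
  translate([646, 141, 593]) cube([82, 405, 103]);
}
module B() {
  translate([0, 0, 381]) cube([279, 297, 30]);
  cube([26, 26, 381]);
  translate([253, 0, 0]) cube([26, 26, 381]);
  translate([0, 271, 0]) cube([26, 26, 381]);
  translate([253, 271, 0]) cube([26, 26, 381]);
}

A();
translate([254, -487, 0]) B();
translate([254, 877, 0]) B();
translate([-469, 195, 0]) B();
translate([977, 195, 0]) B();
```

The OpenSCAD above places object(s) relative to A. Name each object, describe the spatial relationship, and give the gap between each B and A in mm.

A is a table. B is a stool. Four stools sit around the table at the −y, +y, −x, +x sides. The gap between each stool and the table is 190 mm.

Each stool's nearest face is 190 mm from the table's bounding box.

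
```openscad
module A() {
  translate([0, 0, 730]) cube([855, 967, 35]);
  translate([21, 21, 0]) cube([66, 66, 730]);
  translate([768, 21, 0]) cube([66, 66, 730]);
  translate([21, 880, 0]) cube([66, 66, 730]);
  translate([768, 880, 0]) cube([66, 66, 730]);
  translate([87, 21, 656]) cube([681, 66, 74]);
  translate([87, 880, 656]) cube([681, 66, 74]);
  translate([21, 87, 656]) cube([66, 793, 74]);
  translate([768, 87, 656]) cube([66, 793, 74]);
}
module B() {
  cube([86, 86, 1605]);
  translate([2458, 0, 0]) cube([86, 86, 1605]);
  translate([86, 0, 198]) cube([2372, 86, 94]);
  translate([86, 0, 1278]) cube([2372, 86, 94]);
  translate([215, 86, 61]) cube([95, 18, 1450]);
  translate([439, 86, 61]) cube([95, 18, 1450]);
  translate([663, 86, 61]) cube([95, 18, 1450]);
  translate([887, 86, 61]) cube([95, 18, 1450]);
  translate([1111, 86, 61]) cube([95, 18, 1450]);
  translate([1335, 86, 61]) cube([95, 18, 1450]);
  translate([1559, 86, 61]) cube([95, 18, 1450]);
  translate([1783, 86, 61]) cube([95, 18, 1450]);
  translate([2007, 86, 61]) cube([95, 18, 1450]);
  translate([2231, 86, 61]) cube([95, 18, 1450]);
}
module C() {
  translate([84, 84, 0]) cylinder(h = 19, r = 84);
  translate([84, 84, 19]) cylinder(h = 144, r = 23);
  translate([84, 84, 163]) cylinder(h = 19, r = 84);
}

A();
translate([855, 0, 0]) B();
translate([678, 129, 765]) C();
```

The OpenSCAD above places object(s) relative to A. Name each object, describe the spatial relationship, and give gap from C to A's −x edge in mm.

A is a table. B is a fence section. C is a spool. The fence section is against the table's +x side, with their −y faces flush. The spool is on top of the table. The gap from the spool to the table's −x edge is 678 mm.

The spool's min-x is at 678; the table's min-x is 0; gap = 678 mm.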